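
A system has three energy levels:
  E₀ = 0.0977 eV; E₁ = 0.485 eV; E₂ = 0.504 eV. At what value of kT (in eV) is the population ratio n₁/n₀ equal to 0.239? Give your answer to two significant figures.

0.27 eV

n₁/n₀ = exp[−(E₁−E₀)/kT] = 0.239.
⇒ (E₁−E₀)/kT = ln(1/0.239) = ln(4.184) = 1.431.
kT = 0.3873 eV / 1.431 = 0.27 eV.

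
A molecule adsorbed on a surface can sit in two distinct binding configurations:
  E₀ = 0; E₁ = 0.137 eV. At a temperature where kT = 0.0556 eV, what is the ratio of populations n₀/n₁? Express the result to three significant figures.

n₀/n₁ = exp[−(E₀−E₁)/kT] = exp(−(-0.137 eV)/(0.0556 eV)) = exp(2.4640) = 11.8.

11.8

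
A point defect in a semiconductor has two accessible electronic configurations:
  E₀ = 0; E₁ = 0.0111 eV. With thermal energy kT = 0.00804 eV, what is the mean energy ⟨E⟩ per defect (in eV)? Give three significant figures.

0.00223 eV

Eᵢ/kT = 0, 1.3806.
Z = Σ e^(−Eᵢ/kT) = e^(−0) + e^(−1.3806) = 1.0000 + 0.25143 = 1.2514.
⟨E⟩ = Σ Eᵢ e^(−Eᵢ/kT) / Z = (0·1.0000 + 0.0111·0.25143) / 1.2514 = 0.00223 eV.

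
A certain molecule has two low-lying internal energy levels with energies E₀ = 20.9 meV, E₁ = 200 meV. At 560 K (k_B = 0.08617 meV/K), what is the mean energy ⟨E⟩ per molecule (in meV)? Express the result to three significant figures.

k_BT = 0.08617 × 560 K = 48.255 meV.
Eᵢ/kT = 0.43312, 4.1446.
Z = Σ e^(−Eᵢ/kT) = e^(−0.43312) + e^(−4.1446) = 0.64848 + 0.015850 = 0.66433.
⟨E⟩ = Σ Eᵢ e^(−Eᵢ/kT) / Z = (20.9·0.64848 + 200·0.015850) / 0.66433 = 25.2 meV.

25.2 meV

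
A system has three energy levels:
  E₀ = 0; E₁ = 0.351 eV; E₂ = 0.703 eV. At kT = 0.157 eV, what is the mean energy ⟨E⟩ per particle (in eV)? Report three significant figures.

0.0407 eV

Eᵢ/kT = 0, 2.2357, 4.4777.
Z = Σ e^(−Eᵢ/kT) = e^(−0) + e^(−2.2357) + e^(−4.4777) = 1.0000 + 0.10692 + 0.011360 = 1.1183.
⟨E⟩ = Σ Eᵢ e^(−Eᵢ/kT) / Z = (0·1.0000 + 0.351·0.10692 + 0.703·0.011360) / 1.1183 = 0.0407 eV.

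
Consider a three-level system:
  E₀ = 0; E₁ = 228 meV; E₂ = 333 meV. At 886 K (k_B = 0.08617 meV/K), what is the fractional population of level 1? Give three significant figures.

0.0475

k_BT = 0.08617 × 886 K = 76.347 meV.
Eᵢ/kT = 0, 2.9864, 4.3617.
Z = Σ e^(−Eᵢ/kT) = e^(−0) + e^(−2.9864) + e^(−4.3617) = 1.0000 + 0.050469 + 0.012757 = 1.0632.
P₁ = e^(−E₁/kT) / Z = 0.050469/1.0632 = 0.0475.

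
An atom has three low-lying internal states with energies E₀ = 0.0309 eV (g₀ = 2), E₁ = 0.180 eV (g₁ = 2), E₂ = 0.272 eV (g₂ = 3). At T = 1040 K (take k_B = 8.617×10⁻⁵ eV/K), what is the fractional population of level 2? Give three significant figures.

k_BT = 8.617×10⁻⁵ × 1040 K = 0.089617 eV.
Eᵢ/kT = 0.34480, 2.0085, 3.0351.
Z = Σ gᵢe^(−Eᵢ/kT) = 2·e^(−0.34480) + 2·e^(−2.0085) + 3·e^(−3.0351) = 1.4167 + 0.26838 + 0.14421 = 1.8293.
P₂ = g₂ e^(−E₂/kT) / Z = 0.14421/1.8293 = 0.0788.

0.0788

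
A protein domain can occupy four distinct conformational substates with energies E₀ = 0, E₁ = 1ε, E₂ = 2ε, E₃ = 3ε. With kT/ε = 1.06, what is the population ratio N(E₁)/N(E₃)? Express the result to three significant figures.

6.60

n₁/n₃ = exp[−(E₁−E₃)/kT] = exp(−(-2ε)/(1.06ε)) = exp(1.8868) = 6.60.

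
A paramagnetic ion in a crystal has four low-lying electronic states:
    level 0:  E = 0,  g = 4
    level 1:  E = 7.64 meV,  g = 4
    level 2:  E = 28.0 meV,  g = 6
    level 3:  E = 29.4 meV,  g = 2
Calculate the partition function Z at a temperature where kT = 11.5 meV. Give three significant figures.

Z = 6.74

Eᵢ/kT = 0, 0.66435, 2.4348, 2.5565.
Z = Σ gᵢe^(−Eᵢ/kT) = 4·e^(−0) + 4·e^(−0.66435) + 6·e^(−2.4348) + 2·e^(−2.5565) = 4.0000 + 2.0584 + 0.52569 + 0.15515 = 6.7392.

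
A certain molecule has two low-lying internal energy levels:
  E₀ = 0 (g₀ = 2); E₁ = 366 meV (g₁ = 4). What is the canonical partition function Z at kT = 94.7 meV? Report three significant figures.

Eᵢ/kT = 0, 3.8648.
Z = Σ gᵢe^(−Eᵢ/kT) = 2·e^(−0) + 4·e^(−3.8648) = 2.0000 + 0.083868 = 2.0839.

Z = 2.08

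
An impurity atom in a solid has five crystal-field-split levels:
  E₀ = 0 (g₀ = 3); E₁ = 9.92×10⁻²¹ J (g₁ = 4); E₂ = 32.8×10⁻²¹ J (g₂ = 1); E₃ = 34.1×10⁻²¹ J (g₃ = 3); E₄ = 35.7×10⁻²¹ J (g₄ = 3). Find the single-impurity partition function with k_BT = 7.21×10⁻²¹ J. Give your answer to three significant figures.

Eᵢ/kT = 0, 1.3759, 4.5492, 4.7295, 4.9515.
Z = Σ gᵢe^(−Eᵢ/kT) = 3·e^(−0) + 4·e^(−1.3759) + 1·e^(−4.5492) + 3·e^(−4.7295) + 3·e^(−4.9515) = 3.0000 + 1.0104 + 0.010576 + 0.026493 + 0.021218 = 4.0687.

Z = 4.07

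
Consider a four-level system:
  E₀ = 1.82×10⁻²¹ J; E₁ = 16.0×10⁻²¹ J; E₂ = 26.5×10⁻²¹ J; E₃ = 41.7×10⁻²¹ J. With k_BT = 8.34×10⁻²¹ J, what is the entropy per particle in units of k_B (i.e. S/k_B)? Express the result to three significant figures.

Eᵢ/kT = 0.21823, 1.9185, 3.1775, 5.0000.
Z = Σ e^(−Eᵢ/kT) = e^(−0.21823) + e^(−1.9185) + e^(−3.1775) + e^(−5.0000) = 0.80394 + 0.14683 + 0.041690 + 0.0067379 = 0.99920.
⟨E⟩ = Σ EᵢPᵢ = 5.2024 ×10⁻²¹ J.
S/k_B = ln Z + ⟨E⟩/kT = ln(0.99920) + 5.2024/8.34 = -0.00080032 + 0.62379 = 0.623.

0.623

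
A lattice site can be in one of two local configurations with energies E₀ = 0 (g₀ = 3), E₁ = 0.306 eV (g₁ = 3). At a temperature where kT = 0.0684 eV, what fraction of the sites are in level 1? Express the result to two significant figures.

Eᵢ/kT = 0, 4.474.
Z = Σ gᵢe^(−Eᵢ/kT) = 3·e^(−0) + 3·e^(−4.474) = 3.000 + 0.03420 = 3.034.
P₁ = g₁ e^(−E₁/kT) / Z = 0.03420/3.034 = 0.011.

0.011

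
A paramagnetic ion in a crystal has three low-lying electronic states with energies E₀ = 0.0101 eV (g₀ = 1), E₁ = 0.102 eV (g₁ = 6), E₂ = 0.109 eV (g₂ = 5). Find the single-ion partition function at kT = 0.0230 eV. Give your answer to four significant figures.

Z = 0.7595

Eᵢ/kT = 0.439130, 4.43478, 4.73913.
Z = Σ gᵢe^(−Eᵢ/kT) = 1·e^(−0.439130) + 6·e^(−4.43478) + 5·e^(−4.73913) = 0.644597 + 0.0711460 + 0.0437313 = 0.759474.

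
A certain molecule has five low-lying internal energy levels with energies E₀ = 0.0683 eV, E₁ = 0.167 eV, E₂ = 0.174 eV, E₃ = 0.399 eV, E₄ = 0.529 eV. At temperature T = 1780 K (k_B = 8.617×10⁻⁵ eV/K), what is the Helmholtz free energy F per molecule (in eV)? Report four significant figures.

-0.05214 eV

k_BT = 8.617×10⁻⁵ × 1780 K = 0.153383 eV.
Eᵢ/kT = 0.445291, 1.08878, 1.13442, 2.60133, 3.44888.
Z = Σ e^(−Eᵢ/kT) = e^(−0.445291) + e^(−1.08878) + e^(−1.13442) + e^(−2.60133) + e^(−3.44888) = 0.640638 + 0.336627 + 0.321609 + 0.0741749 + 0.0317812 = 1.40483.
F = −kT ln Z = −0.153383 × ln(1.40483) = −0.153383 × 0.339916 = -0.05214 eV.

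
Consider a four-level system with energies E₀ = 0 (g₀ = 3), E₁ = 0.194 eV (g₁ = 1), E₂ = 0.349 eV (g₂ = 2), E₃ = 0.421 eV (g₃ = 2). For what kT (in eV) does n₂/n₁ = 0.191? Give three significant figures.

0.0660 eV

n₂/n₁ = (g₂/g₁) exp[−(E₂−E₁)/kT] = 0.191.
⇒ (E₂−E₁)/kT = ln((2/1)/0.191) = ln(10.471) = 2.3486.
kT = 0.155 eV / 2.3486 = 0.0660 eV.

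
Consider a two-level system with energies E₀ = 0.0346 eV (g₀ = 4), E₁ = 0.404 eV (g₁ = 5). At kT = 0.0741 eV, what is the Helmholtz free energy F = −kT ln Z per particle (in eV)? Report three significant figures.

Eᵢ/kT = 0.46694, 5.4521.
Z = Σ gᵢe^(−Eᵢ/kT) = 4·e^(−0.46694) + 5·e^(−5.4521) = 2.5077 + 0.021436 = 2.5291.
F = −kT ln Z = −0.0741 × ln(2.5291) = −0.0741 × 0.92786 = -0.0688 eV.

-0.0688 eV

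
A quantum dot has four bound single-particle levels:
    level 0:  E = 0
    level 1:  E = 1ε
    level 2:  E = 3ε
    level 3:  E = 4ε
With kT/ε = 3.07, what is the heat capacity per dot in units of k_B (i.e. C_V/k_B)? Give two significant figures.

Eᵢ/kT = 0, 0.3257, 0.9772, 1.303.
Z = Σ e^(−Eᵢ/kT) = e^(−0) + e^(−0.3257) + e^(−0.9772) + e^(−1.303) = 1.000 + 0.7220 + 0.3764 + 0.2717 = 2.370.
⟨E⟩ = 1.240 ε, ⟨E²⟩ = 3.568 ε².
C_V/k_B = (⟨E²⟩ − ⟨E⟩²)/(kT)² = (3.568 − 1.538)/9.425 = 0.22.

0.22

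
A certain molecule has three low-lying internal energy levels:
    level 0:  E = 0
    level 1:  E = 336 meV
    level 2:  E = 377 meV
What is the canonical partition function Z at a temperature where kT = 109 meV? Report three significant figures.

Eᵢ/kT = 0, 3.0826, 3.4587.
Z = Σ e^(−Eᵢ/kT) = e^(−0) + e^(−3.0826) + e^(−3.4587) = 1.0000 + 0.045840 + 0.031471 = 1.0773.

Z = 1.08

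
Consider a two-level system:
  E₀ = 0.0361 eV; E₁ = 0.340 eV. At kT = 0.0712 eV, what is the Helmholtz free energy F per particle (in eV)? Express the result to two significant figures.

Eᵢ/kT = 0.5070, 4.775.
Z = Σ e^(−Eᵢ/kT) = e^(−0.5070) + e^(−4.775) = 0.6023 + 0.008438 = 0.6107.
F = −kT ln Z = −0.0712 × ln(0.6107) = −0.0712 × -0.4931 = 0.035 eV.

0.035 eV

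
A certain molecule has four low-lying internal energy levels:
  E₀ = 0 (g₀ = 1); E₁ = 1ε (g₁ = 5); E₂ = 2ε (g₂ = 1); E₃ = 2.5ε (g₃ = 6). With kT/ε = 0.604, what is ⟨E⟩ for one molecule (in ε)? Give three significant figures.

0.607 ε

Eᵢ/kT = 0, 1.6556, 3.3113, 4.1391.
Z = Σ gᵢe^(−Eᵢ/kT) = 1·e^(−0) + 5·e^(−1.6556) + 1·e^(−3.3113) + 6·e^(−4.1391) = 1.0000 + 0.95489 + 0.036469 + 0.095623 = 2.0870.
⟨E⟩ = Σ Eᵢ gᵢe^(−Eᵢ/kT) / Z = (0·1.0000 + 1·0.95489 + 2·0.036469 + 2.5·0.095623) / 2.0870 = 0.607 ε.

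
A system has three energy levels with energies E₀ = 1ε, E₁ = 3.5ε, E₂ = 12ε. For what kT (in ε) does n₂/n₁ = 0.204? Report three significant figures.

n₂/n₁ = exp[−(E₂−E₁)/kT] = 0.204.
⇒ (E₂−E₁)/kT = ln(1/0.204) = ln(4.9020) = 1.5896.
kT = 8.5ε / 1.5896 = 5.35 ε.

5.35 ε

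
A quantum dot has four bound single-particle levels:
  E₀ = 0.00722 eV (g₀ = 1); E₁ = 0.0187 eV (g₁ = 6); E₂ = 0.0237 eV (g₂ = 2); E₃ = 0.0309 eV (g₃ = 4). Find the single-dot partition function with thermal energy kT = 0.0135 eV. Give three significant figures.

Eᵢ/kT = 0.53481, 1.3852, 1.7556, 2.2889.
Z = Σ gᵢe^(−Eᵢ/kT) = 1·e^(−0.53481) + 6·e^(−1.3852) + 2·e^(−1.7556) + 4·e^(−2.2889) = 0.58578 + 1.5016 + 0.34561 + 0.40551 = 2.8385.

Z = 2.84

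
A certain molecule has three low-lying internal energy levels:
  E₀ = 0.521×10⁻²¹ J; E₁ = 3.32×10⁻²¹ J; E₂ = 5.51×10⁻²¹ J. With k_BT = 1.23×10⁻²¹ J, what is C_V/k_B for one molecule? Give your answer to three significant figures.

0.656

Eᵢ/kT = 0.42358, 2.6992, 4.4797.
Z = Σ e^(−Eᵢ/kT) = e^(−0.42358) + e^(−2.6992) + e^(−4.4797) = 0.65470 + 0.067259 + 0.011337 = 0.73330.
⟨E⟩ = 0.85486, ⟨E²⟩ = 1.7227.
C_V/k_B = (⟨E²⟩ − ⟨E⟩²)/(kT)² = (1.7227 − 0.73079)/1.5129 = 0.656.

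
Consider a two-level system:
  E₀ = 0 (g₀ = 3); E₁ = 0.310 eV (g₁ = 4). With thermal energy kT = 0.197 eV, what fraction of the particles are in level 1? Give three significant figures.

0.217

Eᵢ/kT = 0, 1.5736.
Z = Σ gᵢe^(−Eᵢ/kT) = 3·e^(−0) + 4·e^(−1.5736) = 3.0000 + 0.82919 = 3.8292.
P₁ = g₁ e^(−E₁/kT) / Z = 0.82919/3.8292 = 0.217.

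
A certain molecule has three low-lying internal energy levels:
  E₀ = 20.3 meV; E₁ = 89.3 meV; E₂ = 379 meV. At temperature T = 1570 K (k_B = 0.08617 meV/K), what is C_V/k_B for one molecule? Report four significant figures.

0.3031

k_BT = 0.08617 × 1570 K = 135.287 meV.
Eᵢ/kT = 0.150051, 0.660078, 2.80145.
Z = Σ e^(−Eᵢ/kT) = e^(−0.150051) + e^(−0.660078) + e^(−2.80145) = 0.860664 + 0.516811 + 0.0607220 = 1.43820.
⟨E⟩ = 60.2394 meV, ⟨E²⟩ = 9176.85 meV².
C_V/k_B = (⟨E²⟩ − ⟨E⟩²)/(kT)² = (9176.85 − 3628.79)/18302.6 = 0.3031.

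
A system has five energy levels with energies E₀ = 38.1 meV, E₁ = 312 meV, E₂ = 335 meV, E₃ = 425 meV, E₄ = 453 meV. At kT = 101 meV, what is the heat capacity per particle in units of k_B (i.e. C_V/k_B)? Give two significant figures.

1.2

Eᵢ/kT = 0.3772, 3.089, 3.317, 4.208, 4.485.
Z = Σ e^(−Eᵢ/kT) = e^(−0.3772) + e^(−3.089) + e^(−3.317) + e^(−4.208) + e^(−4.485) = 0.6858 + 0.04555 + 0.03626 + 0.01488 + 0.01128 = 0.7938.
⟨E⟩ = 80.53 meV, ⟨E²⟩ = 18270 meV².
C_V/k_B = (⟨E²⟩ − ⟨E⟩²)/(kT)² = (18270 − 6485)/10200 = 1.2.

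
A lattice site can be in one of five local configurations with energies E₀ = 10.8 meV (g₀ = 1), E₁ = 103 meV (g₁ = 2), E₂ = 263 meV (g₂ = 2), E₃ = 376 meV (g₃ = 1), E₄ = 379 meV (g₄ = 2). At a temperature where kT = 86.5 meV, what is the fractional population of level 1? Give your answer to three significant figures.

0.374

Eᵢ/kT = 0.12486, 1.1908, 3.0405, 4.3468, 4.3815.
Z = Σ gᵢe^(−Eᵢ/kT) = 1·e^(−0.12486) + 2·e^(−1.1908) + 2·e^(−3.0405) + 1·e^(−4.3468) + 2·e^(−4.3815) = 0.88262 + 0.60796 + 0.095622 + 0.012948 + 0.025013 = 1.6242.
P₁ = g₁ e^(−E₁/kT) / Z = 0.60796/1.6242 = 0.374.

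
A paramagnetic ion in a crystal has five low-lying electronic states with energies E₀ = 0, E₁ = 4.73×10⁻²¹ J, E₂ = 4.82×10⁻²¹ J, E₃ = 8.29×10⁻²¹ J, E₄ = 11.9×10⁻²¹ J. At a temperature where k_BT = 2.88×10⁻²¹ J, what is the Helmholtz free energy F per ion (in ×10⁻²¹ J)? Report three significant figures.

-1.08 ×10⁻²¹ J

Eᵢ/kT = 0, 1.6424, 1.6736, 2.8785, 4.1319.
Z = Σ e^(−Eᵢ/kT) = e^(−0) + e^(−1.6424) + e^(−1.6736) + e^(−2.8785) + e^(−4.1319) = 1.0000 + 0.19352 + 0.18757 + 0.056219 + 0.016052 = 1.4534.
F = −kT ln Z = −2.88 × ln(1.4534) = −2.88 × 0.37391 = -1.08 ×10⁻²¹ J.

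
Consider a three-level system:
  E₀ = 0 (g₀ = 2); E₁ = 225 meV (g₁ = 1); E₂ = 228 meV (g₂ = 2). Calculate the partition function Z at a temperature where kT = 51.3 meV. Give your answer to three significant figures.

Z = 2.04

Eᵢ/kT = 0, 4.3860, 4.4444.
Z = Σ gᵢe^(−Eᵢ/kT) = 2·e^(−0) + 1·e^(−4.3860) + 2·e^(−4.4444) = 2.0000 + 0.012450 + 0.023488 = 2.0359.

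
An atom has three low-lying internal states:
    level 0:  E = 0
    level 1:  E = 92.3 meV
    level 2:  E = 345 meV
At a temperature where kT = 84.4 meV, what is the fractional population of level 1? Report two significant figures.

Eᵢ/kT = 0, 1.094, 4.088.
Z = Σ e^(−Eᵢ/kT) = e^(−0) + e^(−1.094) + e^(−4.088) = 1.000 + 0.3349 + 0.01677 = 1.352.
P₁ = e^(−E₁/kT) / Z = 0.3349/1.352 = 0.25.

0.25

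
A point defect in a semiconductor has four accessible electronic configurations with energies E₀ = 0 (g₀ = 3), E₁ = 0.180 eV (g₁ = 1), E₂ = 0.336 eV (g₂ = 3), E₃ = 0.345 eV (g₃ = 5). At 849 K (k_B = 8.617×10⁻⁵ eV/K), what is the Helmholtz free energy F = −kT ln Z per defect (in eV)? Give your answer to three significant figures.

-0.0842 eV

k_BT = 8.617×10⁻⁵ × 849 K = 0.073158 eV.
Eᵢ/kT = 0, 2.4604, 4.5928, 4.7158.
Z = Σ gᵢe^(−Eᵢ/kT) = 3·e^(−0) + 1·e^(−2.4604) + 3·e^(−4.5928) + 5·e^(−4.7158) = 3.0000 + 0.085401 + 0.030373 + 0.044764 = 3.1605.
F = −kT ln Z = −0.073158 × ln(3.1605) = −0.073158 × 1.1507 = -0.0842 eV.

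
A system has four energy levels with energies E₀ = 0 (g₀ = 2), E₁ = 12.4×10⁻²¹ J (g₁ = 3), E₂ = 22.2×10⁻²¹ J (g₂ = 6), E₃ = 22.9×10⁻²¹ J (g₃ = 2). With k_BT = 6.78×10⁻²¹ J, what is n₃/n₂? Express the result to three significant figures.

0.301

n₃/n₂ = (g₃/g₂) exp[−(E₃−E₂)/kT] = (2/6) × exp(−(0.7 ×10⁻²¹ J)/(6.78 ×10⁻²¹ J)) = (2/6) × exp(-0.10324) = 0.301.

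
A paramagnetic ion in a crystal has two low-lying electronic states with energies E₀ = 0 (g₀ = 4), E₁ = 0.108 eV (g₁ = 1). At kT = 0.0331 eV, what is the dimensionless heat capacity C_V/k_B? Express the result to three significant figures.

0.100

Eᵢ/kT = 0, 3.2628.
Z = Σ gᵢe^(−Eᵢ/kT) = 4·e^(−0) + 1·e^(−3.2628) = 4.0000 + 0.038281 = 4.0383.
⟨E⟩ = 0.0010238 eV, ⟨E²⟩ = 0.00011057 eV².
C_V/k_B = (⟨E²⟩ − ⟨E⟩²)/(kT)² = (0.00011057 − 0.0000010482)/0.0010956 = 0.100.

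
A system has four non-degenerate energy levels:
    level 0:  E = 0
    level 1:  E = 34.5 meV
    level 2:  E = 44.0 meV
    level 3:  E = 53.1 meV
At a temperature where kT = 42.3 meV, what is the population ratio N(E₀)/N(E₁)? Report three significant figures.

2.26

n₀/n₁ = exp[−(E₀−E₁)/kT] = exp(−(-34.5 meV)/(42.3 meV)) = exp(0.81560) = 2.26.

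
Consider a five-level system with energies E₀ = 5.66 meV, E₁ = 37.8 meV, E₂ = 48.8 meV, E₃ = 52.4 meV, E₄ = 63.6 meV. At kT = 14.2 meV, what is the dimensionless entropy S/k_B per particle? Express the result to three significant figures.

0.662

Eᵢ/kT = 0.39859, 2.6620, 3.4366, 3.6901, 4.4789.
Z = Σ e^(−Eᵢ/kT) = e^(−0.39859) + e^(−2.6620) + e^(−3.4366) + e^(−3.6901) + e^(−4.4789) = 0.67127 + 0.069808 + 0.032174 + 0.024970 + 0.011346 = 0.80957.
⟨E⟩ = Σ EᵢPᵢ = 12.399 meV.
S/k_B = ln Z + ⟨E⟩/kT = ln(0.80957) + 12.399/14.2 = -0.21125 + 0.87317 = 0.662.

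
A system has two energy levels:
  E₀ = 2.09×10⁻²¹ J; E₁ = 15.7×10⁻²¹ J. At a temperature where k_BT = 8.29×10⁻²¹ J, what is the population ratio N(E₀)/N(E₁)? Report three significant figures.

n₀/n₁ = exp[−(E₀−E₁)/kT] = exp(−(-13.61 ×10⁻²¹ J)/(8.29 ×10⁻²¹ J)) = exp(1.6417) = 5.16.

5.16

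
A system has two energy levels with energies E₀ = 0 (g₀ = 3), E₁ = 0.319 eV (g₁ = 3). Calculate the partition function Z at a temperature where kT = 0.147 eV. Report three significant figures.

Z = 3.34

Eᵢ/kT = 0, 2.1701.
Z = Σ gᵢe^(−Eᵢ/kT) = 3·e^(−0) + 3·e^(−2.1701) = 3.0000 + 0.34250 = 3.3425.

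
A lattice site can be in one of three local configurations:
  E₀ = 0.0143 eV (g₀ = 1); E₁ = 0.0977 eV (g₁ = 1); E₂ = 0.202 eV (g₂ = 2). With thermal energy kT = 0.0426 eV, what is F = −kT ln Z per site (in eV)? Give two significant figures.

Eᵢ/kT = 0.3357, 2.293, 4.742.
Z = Σ gᵢe^(−Eᵢ/kT) = 1·e^(−0.3357) + 1·e^(−2.293) + 2·e^(−4.742) = 0.7148 + 0.1010 + 0.01744 = 0.8332.
F = −kT ln Z = −0.0426 × ln(0.8332) = −0.0426 × -0.1825 = 0.0078 eV.

0.0078 eV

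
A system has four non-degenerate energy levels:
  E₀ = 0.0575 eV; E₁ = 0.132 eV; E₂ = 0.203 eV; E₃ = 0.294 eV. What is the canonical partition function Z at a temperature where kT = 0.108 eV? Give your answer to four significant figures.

Eᵢ/kT = 0.532407, 1.22222, 1.87963, 2.72222.
Z = Σ e^(−Eᵢ/kT) = e^(−0.532407) + e^(−1.22222) + e^(−1.87963) + e^(−2.72222) = 0.587190 + 0.294575 + 0.152647 + 0.0657287 = 1.10014.

Z = 1.100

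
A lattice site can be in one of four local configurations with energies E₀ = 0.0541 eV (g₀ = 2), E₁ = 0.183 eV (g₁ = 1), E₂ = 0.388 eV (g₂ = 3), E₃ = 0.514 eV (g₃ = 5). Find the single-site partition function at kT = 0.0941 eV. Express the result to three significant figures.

Z = 1.34

Eᵢ/kT = 0.57492, 1.9447, 4.1233, 5.4623.
Z = Σ gᵢe^(−Eᵢ/kT) = 2·e^(−0.57492) + 1·e^(−1.9447) + 3·e^(−4.1233) + 5·e^(−5.4623) = 1.1255 + 0.14303 + 0.048573 + 0.021219 = 1.3383.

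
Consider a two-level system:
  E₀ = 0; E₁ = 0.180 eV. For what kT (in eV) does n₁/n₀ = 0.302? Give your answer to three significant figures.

0.150 eV

n₁/n₀ = exp[−(E₁−E₀)/kT] = 0.302.
⇒ (E₁−E₀)/kT = ln(1/0.302) = ln(3.3113) = 1.1973.
kT = 0.180 eV / 1.1973 = 0.150 eV.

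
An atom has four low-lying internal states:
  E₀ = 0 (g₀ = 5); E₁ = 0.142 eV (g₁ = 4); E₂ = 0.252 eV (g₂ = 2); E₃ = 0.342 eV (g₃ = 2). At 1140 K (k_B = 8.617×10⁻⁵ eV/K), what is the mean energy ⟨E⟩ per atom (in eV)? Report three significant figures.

0.0314 eV

k_BT = 8.617×10⁻⁵ × 1140 K = 0.098234 eV.
Eᵢ/kT = 0, 1.4455, 2.5653, 3.4815.
Z = Σ gᵢe^(−Eᵢ/kT) = 5·e^(−0) + 4·e^(−1.4455) + 2·e^(−2.5653) + 2·e^(−3.4815) = 5.0000 + 0.94251 + 0.15379 + 0.061522 = 6.1578.
⟨E⟩ = Σ Eᵢ gᵢe^(−Eᵢ/kT) / Z = (0·5.0000 + 0.142·0.94251 + 0.252·0.15379 + 0.342·0.061522) / 6.1578 = 0.0314 eV.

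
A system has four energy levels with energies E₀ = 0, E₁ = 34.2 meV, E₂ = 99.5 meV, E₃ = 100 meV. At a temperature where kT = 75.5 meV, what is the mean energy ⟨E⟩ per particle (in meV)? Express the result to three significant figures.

34.6 meV

Eᵢ/kT = 0, 0.45298, 1.3179, 1.3245.
Z = Σ e^(−Eᵢ/kT) = e^(−0) + e^(−0.45298) + e^(−1.3179) + e^(−1.3245) = 1.0000 + 0.63573 + 0.26770 + 0.26594 = 2.1694.
⟨E⟩ = Σ Eᵢ e^(−Eᵢ/kT) / Z = (0·1.0000 + 34.2·0.63573 + 99.5·0.26770 + 100·0.26594) / 2.1694 = 34.6 meV.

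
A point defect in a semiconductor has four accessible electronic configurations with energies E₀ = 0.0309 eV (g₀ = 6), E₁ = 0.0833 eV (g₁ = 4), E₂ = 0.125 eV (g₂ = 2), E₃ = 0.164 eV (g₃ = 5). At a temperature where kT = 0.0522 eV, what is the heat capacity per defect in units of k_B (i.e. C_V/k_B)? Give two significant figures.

0.48

Eᵢ/kT = 0.5920, 1.596, 2.395, 3.142.
Z = Σ gᵢe^(−Eᵢ/kT) = 6·e^(−0.5920) + 4·e^(−1.596) + 2·e^(−2.395) + 5·e^(−3.142) = 3.319 + 0.8108 + 0.1823 + 0.2160 = 4.528.
⟨E⟩ = 0.05042 eV, ⟨E²⟩ = 0.003854 eV².
C_V/k_B = (⟨E²⟩ − ⟨E⟩²)/(kT)² = (0.003854 − 0.002542)/0.002725 = 0.48.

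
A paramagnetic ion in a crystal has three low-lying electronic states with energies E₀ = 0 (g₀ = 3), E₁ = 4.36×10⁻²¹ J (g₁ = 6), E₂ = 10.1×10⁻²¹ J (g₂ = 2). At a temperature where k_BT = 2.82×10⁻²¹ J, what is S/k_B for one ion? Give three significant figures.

1.97

Eᵢ/kT = 0, 1.5461, 3.5816.
Z = Σ gᵢe^(−Eᵢ/kT) = 3·e^(−0) + 6·e^(−1.5461) + 2·e^(−3.5816) = 3.0000 + 1.2785 + 0.055662 = 4.3342.
⟨E⟩ = Σ EᵢPᵢ = 1.4158 ×10⁻²¹ J.
S/k_B = ln Z + ⟨E⟩/kT = ln(4.3342) + 1.4158/2.82 = 1.4665 + 0.50206 = 1.97.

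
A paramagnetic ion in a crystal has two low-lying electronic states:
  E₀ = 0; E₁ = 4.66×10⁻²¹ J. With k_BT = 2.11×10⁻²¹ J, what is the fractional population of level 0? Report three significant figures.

0.901

Eᵢ/kT = 0, 2.2085.
Z = Σ e^(−Eᵢ/kT) = e^(−0) + e^(−2.2085) = 1.0000 + 0.10987 = 1.1099.
P₀ = e^(−E₀/kT) / Z = 1.0000/1.1099 = 0.901.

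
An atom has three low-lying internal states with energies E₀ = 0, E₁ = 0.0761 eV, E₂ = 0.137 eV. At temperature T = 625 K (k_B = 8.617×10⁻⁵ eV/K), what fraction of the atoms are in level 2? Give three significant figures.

k_BT = 8.617×10⁻⁵ × 625 K = 0.053856 eV.
Eᵢ/kT = 0, 1.4130, 2.5438.
Z = Σ e^(−Eᵢ/kT) = e^(−0) + e^(−1.4130) + e^(−2.5438) = 1.0000 + 0.24341 + 0.078567 = 1.3220.
P₂ = e^(−E₂/kT) / Z = 0.078567/1.3220 = 0.0594.

0.0594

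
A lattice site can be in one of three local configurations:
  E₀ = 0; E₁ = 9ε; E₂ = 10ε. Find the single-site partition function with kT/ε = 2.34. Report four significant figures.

Eᵢ/kT = 0, 3.84615, 4.27350.
Z = Σ e^(−Eᵢ/kT) = e^(−0) + e^(−3.84615) + e^(−4.27350) = 1.00000 + 0.0213618 + 0.0139329 = 1.03529.

Z = 1.035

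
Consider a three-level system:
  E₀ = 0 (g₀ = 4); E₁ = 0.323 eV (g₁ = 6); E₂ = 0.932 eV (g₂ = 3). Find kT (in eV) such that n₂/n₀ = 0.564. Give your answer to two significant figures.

3.3 eV

n₂/n₀ = (g₂/g₀) exp[−(E₂−E₀)/kT] = 0.564.
⇒ (E₂−E₀)/kT = ln((3/4)/0.564) = ln(1.330) = 0.2852.
kT = 0.932 eV / 0.2852 = 3.3 eV.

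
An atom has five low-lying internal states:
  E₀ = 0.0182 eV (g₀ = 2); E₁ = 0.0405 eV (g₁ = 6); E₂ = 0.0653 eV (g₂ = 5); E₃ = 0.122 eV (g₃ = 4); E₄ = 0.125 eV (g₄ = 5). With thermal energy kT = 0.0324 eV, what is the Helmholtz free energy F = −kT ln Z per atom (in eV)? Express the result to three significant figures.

Eᵢ/kT = 0.56173, 1.2500, 2.0154, 3.7654, 3.8580.
Z = Σ gᵢe^(−Eᵢ/kT) = 2·e^(−0.56173) + 6·e^(−1.2500) + 5·e^(−2.0154) + 4·e^(−3.7654) + 5·e^(−3.8580) = 1.1404 + 1.7190 + 0.66634 + 0.092633 + 0.10555 = 3.7239.
F = −kT ln Z = −0.0324 × ln(3.7239) = −0.0324 × 1.3148 = -0.0426 eV.

-0.0426 eV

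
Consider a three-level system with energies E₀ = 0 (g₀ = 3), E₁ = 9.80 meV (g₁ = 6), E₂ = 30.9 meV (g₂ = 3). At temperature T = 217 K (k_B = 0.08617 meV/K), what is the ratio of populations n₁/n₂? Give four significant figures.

k_BT = 0.08617 × 217 K = 18.6989 meV.
n₁/n₂ = (g₁/g₂) exp[−(E₁−E₂)/kT] = (6/3) × exp(−(-21.10 meV)/(18.6989 meV)) = (6/3) × exp(1.12841) = 6.181.

6.181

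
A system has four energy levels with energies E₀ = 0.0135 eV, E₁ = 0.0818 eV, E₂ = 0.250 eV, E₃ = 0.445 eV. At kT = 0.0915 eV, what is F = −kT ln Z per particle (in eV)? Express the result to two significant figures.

-0.027 eV

Eᵢ/kT = 0.1475, 0.8940, 2.732, 4.863.
Z = Σ e^(−Eᵢ/kT) = e^(−0.1475) + e^(−0.8940) + e^(−2.732) + e^(−4.863) = 0.8629 + 0.4090 + 0.06509 + 0.007727 = 1.345.
F = −kT ln Z = −0.0915 × ln(1.345) = −0.0915 × 0.2964 = -0.027 eV.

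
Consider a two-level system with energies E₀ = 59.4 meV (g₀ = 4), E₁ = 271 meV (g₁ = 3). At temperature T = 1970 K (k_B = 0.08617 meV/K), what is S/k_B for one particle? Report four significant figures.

k_BT = 0.08617 × 1970 K = 169.755 meV.
Eᵢ/kT = 0.349916, 1.59642.
Z = Σ gᵢe^(−Eᵢ/kT) = 4·e^(−0.349916) + 3·e^(−1.59642) = 2.81899 + 0.607862 = 3.42685.
⟨E⟩ = Σ EᵢPᵢ = 96.9341 meV.
S/k_B = ln Z + ⟨E⟩/kT = ln(3.42685) + 96.9341/169.755 = 1.23164 + 0.571024 = 1.803.

1.803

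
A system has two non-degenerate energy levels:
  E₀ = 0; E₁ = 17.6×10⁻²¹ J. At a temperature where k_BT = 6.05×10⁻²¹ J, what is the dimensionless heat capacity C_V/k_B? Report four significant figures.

Eᵢ/kT = 0, 2.90909.
Z = Σ e^(−Eᵢ/kT) = e^(−0) + e^(−2.90909) = 1.00000 + 0.0545253 = 1.05453.
⟨E⟩ = 0.910022, ⟨E²⟩ = 16.0164.
C_V/k_B = (⟨E²⟩ − ⟨E⟩²)/(kT)² = (16.0164 − 0.828140)/36.6025 = 0.4150.

0.4150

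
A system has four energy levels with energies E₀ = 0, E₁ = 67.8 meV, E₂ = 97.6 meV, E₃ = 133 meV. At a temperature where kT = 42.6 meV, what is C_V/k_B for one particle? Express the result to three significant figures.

Eᵢ/kT = 0, 1.5915, 2.2911, 3.1221.
Z = Σ e^(−Eᵢ/kT) = e^(−0) + e^(−1.5915) + e^(−2.2911) + e^(−3.1221) = 1.0000 + 0.20362 + 0.10116 + 0.044065 = 1.3488.
⟨E⟩ = 21.900 meV, ⟨E²⟩ = 1986.3 meV².
C_V/k_B = (⟨E²⟩ − ⟨E⟩²)/(kT)² = (1986.3 − 479.61)/1814.8 = 0.830.

0.830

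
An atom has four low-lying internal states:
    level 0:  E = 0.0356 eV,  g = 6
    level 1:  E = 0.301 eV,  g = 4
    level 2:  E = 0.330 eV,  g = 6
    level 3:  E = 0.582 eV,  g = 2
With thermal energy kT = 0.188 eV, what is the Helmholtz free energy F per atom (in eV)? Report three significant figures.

Eᵢ/kT = 0.18936, 1.6011, 1.7553, 3.0957.
Z = Σ gᵢe^(−Eᵢ/kT) = 6·e^(−0.18936) + 4·e^(−1.6011) + 6·e^(−1.7553) + 2·e^(−3.0957) = 4.9649 + 0.80670 + 1.0371 + 0.090487 = 6.8992.
F = −kT ln Z = −0.188 × ln(6.8992) = −0.188 × 1.9314 = -0.363 eV.

-0.363 eV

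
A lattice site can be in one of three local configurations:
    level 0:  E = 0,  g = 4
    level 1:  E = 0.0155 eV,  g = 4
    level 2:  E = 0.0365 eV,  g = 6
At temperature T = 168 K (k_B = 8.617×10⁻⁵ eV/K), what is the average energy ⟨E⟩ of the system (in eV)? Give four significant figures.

k_BT = 8.617×10⁻⁵ × 168 K = 0.0144766 eV.
Eᵢ/kT = 0, 1.07069, 2.52131.
Z = Σ gᵢe^(−Eᵢ/kT) = 4·e^(−0) + 4·e^(−1.07069) + 6·e^(−2.52131) = 4.00000 + 1.37109 + 0.482126 = 5.85322.
⟨E⟩ = Σ Eᵢ gᵢe^(−Eᵢ/kT) / Z = (0·4.00000 + 0.0155·1.37109 + 0.0365·0.482126) / 5.85322 = 0.006637 eV.

0.006637 eV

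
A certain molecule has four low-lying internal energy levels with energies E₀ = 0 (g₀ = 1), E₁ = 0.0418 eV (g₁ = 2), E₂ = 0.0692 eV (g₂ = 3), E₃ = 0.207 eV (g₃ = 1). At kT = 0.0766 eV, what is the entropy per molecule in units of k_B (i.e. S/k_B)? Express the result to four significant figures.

1.791

Eᵢ/kT = 0, 0.545692, 0.903394, 2.70235.
Z = Σ gᵢe^(−Eᵢ/kT) = 1·e^(−0) + 2·e^(−0.545692) + 3·e^(−0.903394) + 1·e^(−2.70235) = 1.00000 + 1.15888 + 1.21558 + 0.0670478 = 3.44151.
⟨E⟩ = Σ EᵢPᵢ = 0.0425506 eV.
S/k_B = ln Z + ⟨E⟩/kT = ln(3.44151) + 0.0425506/0.0766 = 1.23591 + 0.555491 = 1.791.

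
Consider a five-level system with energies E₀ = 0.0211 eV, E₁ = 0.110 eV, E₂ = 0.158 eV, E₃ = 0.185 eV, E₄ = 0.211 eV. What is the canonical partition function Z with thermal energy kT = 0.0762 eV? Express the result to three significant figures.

Eᵢ/kT = 0.27690, 1.4436, 2.0735, 2.4278, 2.7690.
Z = Σ e^(−Eᵢ/kT) = e^(−0.27690) + e^(−1.4436) + e^(−2.0735) + e^(−2.4278) + e^(−2.7690) = 0.75813 + 0.23608 + 0.12574 + 0.088231 + 0.062725 = 1.2709.

Z = 1.27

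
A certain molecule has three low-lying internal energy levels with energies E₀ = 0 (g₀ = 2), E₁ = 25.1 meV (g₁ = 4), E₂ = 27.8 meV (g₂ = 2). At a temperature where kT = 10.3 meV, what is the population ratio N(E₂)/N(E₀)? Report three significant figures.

0.0673

n₂/n₀ = (g₂/g₀) exp[−(E₂−E₀)/kT] = (2/2) × exp(−(27.8 meV)/(10.3 meV)) = (2/2) × exp(-2.6990) = 0.0673.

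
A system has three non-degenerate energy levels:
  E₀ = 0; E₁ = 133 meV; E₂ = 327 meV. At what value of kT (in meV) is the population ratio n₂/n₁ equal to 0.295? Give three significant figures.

n₂/n₁ = exp[−(E₂−E₁)/kT] = 0.295.
⇒ (E₂−E₁)/kT = ln(1/0.295) = ln(3.3898) = 1.2208.
kT = 194 meV / 1.2208 = 159 meV.

159 meV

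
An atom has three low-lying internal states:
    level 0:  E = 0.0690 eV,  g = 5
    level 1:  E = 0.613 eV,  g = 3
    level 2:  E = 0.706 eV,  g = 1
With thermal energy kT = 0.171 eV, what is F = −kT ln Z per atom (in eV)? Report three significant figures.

-0.211 eV

Eᵢ/kT = 0.40351, 3.5848, 4.1287.
Z = Σ gᵢe^(−Eᵢ/kT) = 5·e^(−0.40351) + 3·e^(−3.5848) + 1·e^(−4.1287) = 3.3399 + 0.083227 + 0.016104 = 3.4392.
F = −kT ln Z = −0.171 × ln(3.4392) = −0.171 × 1.2352 = -0.211 eV.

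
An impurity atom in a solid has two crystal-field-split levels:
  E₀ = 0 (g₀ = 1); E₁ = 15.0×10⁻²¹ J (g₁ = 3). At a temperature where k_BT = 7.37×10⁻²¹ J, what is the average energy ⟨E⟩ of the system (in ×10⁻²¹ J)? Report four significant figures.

Eᵢ/kT = 0, 2.03528.
Z = Σ gᵢe^(−Eᵢ/kT) = 1·e^(−0) + 3·e^(−2.03528) = 1.00000 + 0.391932 = 1.39193.
⟨E⟩ = Σ Eᵢ gᵢe^(−Eᵢ/kT) / Z = (0·1.00000 + 15.0·0.391932) / 1.39193 = 4.224 ×10⁻²¹ J.

4.224 ×10⁻²¹ J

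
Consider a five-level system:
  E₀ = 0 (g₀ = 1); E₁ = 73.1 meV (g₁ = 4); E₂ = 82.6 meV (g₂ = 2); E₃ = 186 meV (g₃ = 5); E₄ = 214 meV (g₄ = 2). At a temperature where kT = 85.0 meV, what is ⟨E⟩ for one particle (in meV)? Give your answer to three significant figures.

77.9 meV

Eᵢ/kT = 0, 0.86000, 0.97176, 2.1882, 2.5176.
Z = Σ gᵢe^(−Eᵢ/kT) = 1·e^(−0) + 4·e^(−0.86000) + 2·e^(−0.97176) + 5·e^(−2.1882) + 2·e^(−2.5176) = 1.0000 + 1.6926 + 0.75683 + 0.56059 + 0.16131 = 4.1713.
⟨E⟩ = Σ Eᵢ gᵢe^(−Eᵢ/kT) / Z = (0·1.0000 + 73.1·1.6926 + 82.6·0.75683 + 186·0.56059 + 214·0.16131) / 4.1713 = 77.9 meV.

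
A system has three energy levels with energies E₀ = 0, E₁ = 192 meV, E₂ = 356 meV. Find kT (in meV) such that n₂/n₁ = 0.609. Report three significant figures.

n₂/n₁ = exp[−(E₂−E₁)/kT] = 0.609.
⇒ (E₂−E₁)/kT = ln(1/0.609) = ln(1.6420) = 0.49592.
kT = 164 meV / 0.49592 = 331 meV.

331 meV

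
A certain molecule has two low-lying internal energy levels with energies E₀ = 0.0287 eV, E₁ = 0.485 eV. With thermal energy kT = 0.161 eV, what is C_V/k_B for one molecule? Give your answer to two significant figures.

Eᵢ/kT = 0.1783, 3.012.
Z = Σ e^(−Eᵢ/kT) = e^(−0.1783) + e^(−3.012) = 0.8367 + 0.04919 = 0.8859.
⟨E⟩ = 0.05404 eV, ⟨E²⟩ = 0.01384 eV².
C_V/k_B = (⟨E²⟩ − ⟨E⟩²)/(kT)² = (0.01384 − 0.002920)/0.02592 = 0.42.

0.42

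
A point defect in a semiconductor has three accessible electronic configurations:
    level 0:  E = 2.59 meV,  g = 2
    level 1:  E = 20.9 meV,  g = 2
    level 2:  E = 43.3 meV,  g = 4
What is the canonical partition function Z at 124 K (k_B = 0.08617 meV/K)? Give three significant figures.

k_BT = 0.08617 × 124 K = 10.685 meV.
Eᵢ/kT = 0.24240, 1.9560, 4.0524.
Z = Σ gᵢe^(−Eᵢ/kT) = 2·e^(−0.24240) + 2·e^(−1.9560) + 4·e^(−4.0524) = 1.5695 + 0.28285 + 0.069522 = 1.9219.

Z = 1.92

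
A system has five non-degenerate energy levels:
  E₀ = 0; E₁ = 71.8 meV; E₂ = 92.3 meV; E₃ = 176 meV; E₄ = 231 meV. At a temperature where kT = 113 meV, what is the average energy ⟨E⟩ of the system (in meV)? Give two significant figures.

Eᵢ/kT = 0, 0.6354, 0.8168, 1.558, 2.044.
Z = Σ e^(−Eᵢ/kT) = e^(−0) + e^(−0.6354) + e^(−0.8168) + e^(−1.558) + e^(−2.044) = 1.000 + 0.5297 + 0.4418 + 0.2106 + 0.1295 = 2.312.
⟨E⟩ = Σ Eᵢ e^(−Eᵢ/kT) / Z = (0·1.000 + 71.8·0.5297 + 92.3·0.4418 + 176·0.2106 + 231·0.1295) / 2.312 = 63 meV.

63 meV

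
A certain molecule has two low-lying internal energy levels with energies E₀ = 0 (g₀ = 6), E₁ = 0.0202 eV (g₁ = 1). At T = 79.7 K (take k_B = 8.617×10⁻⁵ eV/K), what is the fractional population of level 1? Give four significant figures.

k_BT = 8.617×10⁻⁵ × 79.7 K = 0.00686775 eV.
Eᵢ/kT = 0, 2.94128.
Z = Σ gᵢe^(−Eᵢ/kT) = 6·e^(−0) + 1·e^(−2.94128) = 6.00000 + 0.0527981 = 6.05280.
P₁ = g₁ e^(−E₁/kT) / Z = 0.0527981/6.05280 = 0.008723.

0.008723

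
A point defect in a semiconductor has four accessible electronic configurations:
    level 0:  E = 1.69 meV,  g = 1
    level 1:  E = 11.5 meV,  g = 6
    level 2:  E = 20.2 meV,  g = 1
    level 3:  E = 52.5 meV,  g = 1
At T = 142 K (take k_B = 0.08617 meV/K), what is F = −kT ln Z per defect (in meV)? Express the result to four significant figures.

k_BT = 0.08617 × 142 K = 12.2361 meV.
Eᵢ/kT = 0.138116, 0.939842, 1.65085, 4.29058.
Z = Σ gᵢe^(−Eᵢ/kT) = 1·e^(−0.138116) + 6·e^(−0.939842) + 1·e^(−1.65085) + 1·e^(−4.29058) = 0.870998 + 2.34414 + 0.191887 + 0.0136970 = 3.42072.
F = −kT ln Z = −12.2361 × ln(3.42072) = −12.2361 × 1.22985 = -15.05 meV.

-15.05 meV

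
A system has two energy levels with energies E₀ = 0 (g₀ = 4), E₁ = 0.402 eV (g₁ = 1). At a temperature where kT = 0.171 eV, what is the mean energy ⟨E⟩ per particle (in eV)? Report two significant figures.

0.0094 eV

Eᵢ/kT = 0, 2.351.
Z = Σ gᵢe^(−Eᵢ/kT) = 4·e^(−0) + 1·e^(−2.351) = 4.000 + 0.09527 = 4.095.
⟨E⟩ = Σ Eᵢ gᵢe^(−Eᵢ/kT) / Z = (0·4.000 + 0.402·0.09527) / 4.095 = 0.0094 eV.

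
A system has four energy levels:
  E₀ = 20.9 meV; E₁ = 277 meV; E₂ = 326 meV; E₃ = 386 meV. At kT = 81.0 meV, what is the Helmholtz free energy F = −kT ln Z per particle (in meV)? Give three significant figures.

Eᵢ/kT = 0.25802, 3.4198, 4.0247, 4.7654.
Z = Σ e^(−Eᵢ/kT) = e^(−0.25802) + e^(−3.4198) + e^(−4.0247) + e^(−4.7654) = 0.77258 + 0.032719 + 0.017869 + 0.0085195 = 0.83169.
F = −kT ln Z = −81.0 × ln(0.83169) = −81.0 × -0.18430 = 14.9 meV.

14.9 meV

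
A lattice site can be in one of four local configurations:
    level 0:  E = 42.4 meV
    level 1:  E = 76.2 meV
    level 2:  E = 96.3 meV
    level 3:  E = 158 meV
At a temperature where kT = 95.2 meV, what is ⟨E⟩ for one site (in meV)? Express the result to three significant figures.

Eᵢ/kT = 0.44538, 0.80042, 1.0116, 1.6597.
Z = Σ e^(−Eᵢ/kT) = e^(−0.44538) + e^(−0.80042) + e^(−1.0116) + e^(−1.6597) = 0.64058 + 0.44914 + 0.36364 + 0.19020 = 1.6436.
⟨E⟩ = Σ Eᵢ e^(−Eᵢ/kT) / Z = (42.4·0.64058 + 76.2·0.44914 + 96.3·0.36364 + 158·0.19020) / 1.6436 = 76.9 meV.

76.9 meV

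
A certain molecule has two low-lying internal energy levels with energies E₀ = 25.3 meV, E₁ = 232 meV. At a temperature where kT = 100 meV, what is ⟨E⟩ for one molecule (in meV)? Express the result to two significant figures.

49 meV

Eᵢ/kT = 0.2530, 2.320.
Z = Σ e^(−Eᵢ/kT) = e^(−0.2530) + e^(−2.320) = 0.7765 + 0.09827 = 0.8748.
⟨E⟩ = Σ Eᵢ e^(−Eᵢ/kT) / Z = (25.3·0.7765 + 232·0.09827) / 0.8748 = 49 meV.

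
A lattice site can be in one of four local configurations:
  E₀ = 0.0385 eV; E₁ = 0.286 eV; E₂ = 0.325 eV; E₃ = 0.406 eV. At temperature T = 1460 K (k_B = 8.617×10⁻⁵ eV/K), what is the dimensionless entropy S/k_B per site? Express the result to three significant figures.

0.773

k_BT = 8.617×10⁻⁵ × 1460 K = 0.12581 eV.
Eᵢ/kT = 0.30602, 2.2733, 2.5833, 3.2271.
Z = Σ e^(−Eᵢ/kT) = e^(−0.30602) + e^(−2.2733) + e^(−2.5833) + e^(−3.2271) = 0.73637 + 0.10297 + 0.075524 + 0.039672 = 0.95454.
⟨E⟩ = Σ EᵢPᵢ = 0.10314 eV.
S/k_B = ln Z + ⟨E⟩/kT = ln(0.95454) + 0.10314/0.12581 = -0.046526 + 0.81981 = 0.773.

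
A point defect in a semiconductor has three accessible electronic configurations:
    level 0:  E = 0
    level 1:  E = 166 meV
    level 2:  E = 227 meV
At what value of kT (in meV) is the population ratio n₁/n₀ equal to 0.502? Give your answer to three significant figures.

n₁/n₀ = exp[−(E₁−E₀)/kT] = 0.502.
⇒ (E₁−E₀)/kT = ln(1/0.502) = ln(1.9920) = 0.68914.
kT = 166 meV / 0.68914 = 241 meV.

241 meV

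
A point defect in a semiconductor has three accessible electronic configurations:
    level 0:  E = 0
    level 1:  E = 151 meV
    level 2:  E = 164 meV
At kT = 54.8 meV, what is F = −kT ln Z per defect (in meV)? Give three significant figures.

-5.90 meV

Eᵢ/kT = 0, 2.7555, 2.9927.
Z = Σ e^(−Eᵢ/kT) = e^(−0) + e^(−2.7555) + e^(−2.9927) = 1.0000 + 0.063577 + 0.050152 = 1.1137.
F = −kT ln Z = −54.8 × ln(1.1137) = −54.8 × 0.10769 = -5.90 meV.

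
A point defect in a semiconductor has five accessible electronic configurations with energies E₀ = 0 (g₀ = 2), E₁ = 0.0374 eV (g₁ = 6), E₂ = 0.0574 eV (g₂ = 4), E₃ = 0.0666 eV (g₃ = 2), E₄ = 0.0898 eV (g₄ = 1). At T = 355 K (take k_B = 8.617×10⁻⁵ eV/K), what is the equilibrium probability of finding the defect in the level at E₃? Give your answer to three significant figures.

0.0487

k_BT = 8.617×10⁻⁵ × 355 K = 0.030590 eV.
Eᵢ/kT = 0, 1.2226, 1.8764, 2.1772, 2.9356.
Z = Σ gᵢe^(−Eᵢ/kT) = 2·e^(−0) + 6·e^(−1.2226) + 4·e^(−1.8764) + 2·e^(−2.1772) + 1·e^(−2.9356) = 2.0000 + 1.7668 + 0.61256 + 0.22672 + 0.053099 = 4.6592.
P₃ = g₃ e^(−E₃/kT) / Z = 0.22672/4.6592 = 0.0487.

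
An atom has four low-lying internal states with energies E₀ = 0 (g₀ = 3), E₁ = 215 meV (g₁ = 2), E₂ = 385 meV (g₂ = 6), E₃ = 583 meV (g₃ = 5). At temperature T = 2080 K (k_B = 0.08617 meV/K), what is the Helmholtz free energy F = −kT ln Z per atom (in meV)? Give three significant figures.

-269 meV

k_BT = 0.08617 × 2080 K = 179.23 meV.
Eᵢ/kT = 0, 1.1996, 2.1481, 3.2528.
Z = Σ gᵢe^(−Eᵢ/kT) = 3·e^(−0) + 2·e^(−1.1996) + 6·e^(−2.1481) + 5·e^(−3.2528) = 3.0000 + 0.60263 + 0.70023 + 0.19333 = 4.4962.
F = −kT ln Z = −179.23 × ln(4.4962) = −179.23 × 1.5032 = -269 meV.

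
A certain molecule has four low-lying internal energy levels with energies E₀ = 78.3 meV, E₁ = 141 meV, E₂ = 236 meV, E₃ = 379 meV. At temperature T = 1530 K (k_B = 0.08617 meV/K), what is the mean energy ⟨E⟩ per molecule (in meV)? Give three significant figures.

136 meV

k_BT = 0.08617 × 1530 K = 131.84 meV.
Eᵢ/kT = 0.59390, 1.0695, 1.7900, 2.8747.
Z = Σ e^(−Eᵢ/kT) = e^(−0.59390) + e^(−1.0695) + e^(−1.7900) + e^(−2.8747) = 0.55217 + 0.34318 + 0.16696 + 0.056433 = 1.1187.
⟨E⟩ = Σ Eᵢ e^(−Eᵢ/kT) / Z = (78.3·0.55217 + 141·0.34318 + 236·0.16696 + 379·0.056433) / 1.1187 = 136 meV.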